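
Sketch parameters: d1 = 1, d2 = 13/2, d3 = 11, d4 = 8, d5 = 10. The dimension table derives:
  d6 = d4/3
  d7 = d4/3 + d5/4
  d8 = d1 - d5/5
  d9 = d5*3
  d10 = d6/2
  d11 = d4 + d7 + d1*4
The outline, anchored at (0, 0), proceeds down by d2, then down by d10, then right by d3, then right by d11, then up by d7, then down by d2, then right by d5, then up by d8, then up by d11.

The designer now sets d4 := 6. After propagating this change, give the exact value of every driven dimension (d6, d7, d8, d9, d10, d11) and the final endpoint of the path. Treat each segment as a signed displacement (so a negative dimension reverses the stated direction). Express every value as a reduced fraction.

Apply edit: d4 := 6
  d6 = d4/3 = 2
  d7 = d4/3 + d5/4 = 9/2
  d8 = d1 - d5/5 = -1
  d9 = d5*3 = 30
  d10 = d6/2 = 1
  d11 = d4 + d7 + d1*4 = 29/2
Walk from origin (0, 0):
  seg 1: down by d2 = 13/2 → (0, -13/2)
  seg 2: down by d10 = 1 → (0, -15/2)
  seg 3: right by d3 = 11 → (11, -15/2)
  seg 4: right by d11 = 29/2 → (51/2, -15/2)
  seg 5: up by d7 = 9/2 → (51/2, -3)
  seg 6: down by d2 = 13/2 → (51/2, -19/2)
  seg 7: right by d5 = 10 → (71/2, -19/2)
  seg 8: up by d8 = -1 → (71/2, -21/2)
  seg 9: up by d11 = 29/2 → (71/2, 4)

d6 = 2
d7 = 9/2
d8 = -1
d9 = 30
d10 = 1
d11 = 29/2
endpoint = (71/2, 4)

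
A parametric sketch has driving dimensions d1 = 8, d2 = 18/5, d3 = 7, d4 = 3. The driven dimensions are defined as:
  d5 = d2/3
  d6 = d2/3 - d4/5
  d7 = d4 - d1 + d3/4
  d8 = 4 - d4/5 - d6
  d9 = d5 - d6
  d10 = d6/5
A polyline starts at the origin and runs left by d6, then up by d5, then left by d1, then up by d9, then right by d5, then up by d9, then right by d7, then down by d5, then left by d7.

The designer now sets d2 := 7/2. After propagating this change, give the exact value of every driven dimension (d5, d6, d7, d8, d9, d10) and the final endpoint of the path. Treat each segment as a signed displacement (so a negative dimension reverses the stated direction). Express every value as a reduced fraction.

Apply edit: d2 := 7/2
  d5 = d2/3 = 7/6
  d6 = d2/3 - d4/5 = 17/30
  d7 = d4 - d1 + d3/4 = -13/4
  d8 = 4 - d4/5 - d6 = 17/6
  d9 = d5 - d6 = 3/5
  d10 = d6/5 = 17/150
Walk from origin (0, 0):
  seg 1: left by d6 = 17/30 → (-17/30, 0)
  seg 2: up by d5 = 7/6 → (-17/30, 7/6)
  seg 3: left by d1 = 8 → (-257/30, 7/6)
  seg 4: up by d9 = 3/5 → (-257/30, 53/30)
  seg 5: right by d5 = 7/6 → (-37/5, 53/30)
  seg 6: up by d9 = 3/5 → (-37/5, 71/30)
  seg 7: right by d7 = -13/4 → (-213/20, 71/30)
  seg 8: down by d5 = 7/6 → (-213/20, 6/5)
  seg 9: left by d7 = -13/4 → (-37/5, 6/5)

d5 = 7/6
d6 = 17/30
d7 = -13/4
d8 = 17/6
d9 = 3/5
d10 = 17/150
endpoint = (-37/5, 6/5)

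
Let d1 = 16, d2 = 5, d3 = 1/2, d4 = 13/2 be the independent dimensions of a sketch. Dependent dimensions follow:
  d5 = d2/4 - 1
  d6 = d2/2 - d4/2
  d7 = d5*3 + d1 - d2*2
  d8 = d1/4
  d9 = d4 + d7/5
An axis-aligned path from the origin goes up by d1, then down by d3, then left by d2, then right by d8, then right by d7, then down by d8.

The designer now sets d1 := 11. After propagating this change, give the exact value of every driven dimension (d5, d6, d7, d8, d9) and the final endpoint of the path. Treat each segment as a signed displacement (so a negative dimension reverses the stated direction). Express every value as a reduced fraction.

Apply edit: d1 := 11
  d5 = d2/4 - 1 = 1/4
  d6 = d2/2 - d4/2 = -3/4
  d7 = d5*3 + d1 - d2*2 = 7/4
  d8 = d1/4 = 11/4
  d9 = d4 + d7/5 = 137/20
Walk from origin (0, 0):
  seg 1: up by d1 = 11 → (0, 11)
  seg 2: down by d3 = 1/2 → (0, 21/2)
  seg 3: left by d2 = 5 → (-5, 21/2)
  seg 4: right by d8 = 11/4 → (-9/4, 21/2)
  seg 5: right by d7 = 7/4 → (-1/2, 21/2)
  seg 6: down by d8 = 11/4 → (-1/2, 31/4)

d5 = 1/4
d6 = -3/4
d7 = 7/4
d8 = 11/4
d9 = 137/20
endpoint = (-1/2, 31/4)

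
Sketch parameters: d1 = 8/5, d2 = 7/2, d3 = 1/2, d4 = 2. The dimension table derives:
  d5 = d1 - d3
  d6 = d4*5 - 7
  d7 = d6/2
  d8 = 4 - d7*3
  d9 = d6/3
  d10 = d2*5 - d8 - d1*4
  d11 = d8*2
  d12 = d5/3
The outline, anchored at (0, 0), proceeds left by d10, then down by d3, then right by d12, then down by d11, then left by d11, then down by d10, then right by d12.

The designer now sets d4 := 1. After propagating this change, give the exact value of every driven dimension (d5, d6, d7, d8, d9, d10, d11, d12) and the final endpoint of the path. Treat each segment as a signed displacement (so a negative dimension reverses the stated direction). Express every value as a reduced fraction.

Apply edit: d4 := 1
  d5 = d1 - d3 = 11/10
  d6 = d4*5 - 7 = -2
  d7 = d6/2 = -1
  d8 = 4 - d7*3 = 7
  d9 = d6/3 = -2/3
  d10 = d2*5 - d8 - d1*4 = 41/10
  d11 = d8*2 = 14
  d12 = d5/3 = 11/30
Walk from origin (0, 0):
  seg 1: left by d10 = 41/10 → (-41/10, 0)
  seg 2: down by d3 = 1/2 → (-41/10, -1/2)
  seg 3: right by d12 = 11/30 → (-56/15, -1/2)
  seg 4: down by d11 = 14 → (-56/15, -29/2)
  seg 5: left by d11 = 14 → (-266/15, -29/2)
  seg 6: down by d10 = 41/10 → (-266/15, -93/5)
  seg 7: right by d12 = 11/30 → (-521/30, -93/5)

d5 = 11/10
d6 = -2
d7 = -1
d8 = 7
d9 = -2/3
d10 = 41/10
d11 = 14
d12 = 11/30
endpoint = (-521/30, -93/5)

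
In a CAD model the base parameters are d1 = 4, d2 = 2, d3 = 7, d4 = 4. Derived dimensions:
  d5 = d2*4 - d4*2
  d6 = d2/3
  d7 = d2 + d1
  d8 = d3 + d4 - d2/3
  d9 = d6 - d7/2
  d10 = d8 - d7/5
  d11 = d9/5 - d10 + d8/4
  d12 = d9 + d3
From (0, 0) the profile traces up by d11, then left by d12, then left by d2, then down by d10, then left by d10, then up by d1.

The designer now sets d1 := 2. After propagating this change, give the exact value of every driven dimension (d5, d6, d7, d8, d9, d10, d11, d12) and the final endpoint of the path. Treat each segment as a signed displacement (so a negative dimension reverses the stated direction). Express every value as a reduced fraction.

d5 = 0
d6 = 2/3
d7 = 4
d8 = 31/3
d9 = -4/3
d10 = 143/15
d11 = -433/60
d12 = 17/3
endpoint = (-86/5, -59/4)

Apply edit: d1 := 2
  d5 = d2*4 - d4*2 = 0
  d6 = d2/3 = 2/3
  d7 = d2 + d1 = 4
  d8 = d3 + d4 - d2/3 = 31/3
  d9 = d6 - d7/2 = -4/3
  d10 = d8 - d7/5 = 143/15
  d11 = d9/5 - d10 + d8/4 = -433/60
  d12 = d9 + d3 = 17/3
Walk from origin (0, 0):
  seg 1: up by d11 = -433/60 → (0, -433/60)
  seg 2: left by d12 = 17/3 → (-17/3, -433/60)
  seg 3: left by d2 = 2 → (-23/3, -433/60)
  seg 4: down by d10 = 143/15 → (-23/3, -67/4)
  seg 5: left by d10 = 143/15 → (-86/5, -67/4)
  seg 6: up by d1 = 2 → (-86/5, -59/4)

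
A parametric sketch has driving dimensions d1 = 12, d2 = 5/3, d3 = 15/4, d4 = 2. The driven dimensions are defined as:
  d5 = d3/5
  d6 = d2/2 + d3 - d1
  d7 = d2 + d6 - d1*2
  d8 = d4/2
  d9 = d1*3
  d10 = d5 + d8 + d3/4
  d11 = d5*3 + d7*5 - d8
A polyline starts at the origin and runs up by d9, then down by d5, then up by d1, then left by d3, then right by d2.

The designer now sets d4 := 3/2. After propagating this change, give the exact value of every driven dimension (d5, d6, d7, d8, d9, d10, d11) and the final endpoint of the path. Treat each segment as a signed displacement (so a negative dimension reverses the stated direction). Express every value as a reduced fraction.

Apply edit: d4 := 3/2
  d5 = d3/5 = 3/4
  d6 = d2/2 + d3 - d1 = -89/12
  d7 = d2 + d6 - d1*2 = -119/4
  d8 = d4/2 = 3/4
  d9 = d1*3 = 36
  d10 = d5 + d8 + d3/4 = 39/16
  d11 = d5*3 + d7*5 - d8 = -589/4
Walk from origin (0, 0):
  seg 1: up by d9 = 36 → (0, 36)
  seg 2: down by d5 = 3/4 → (0, 141/4)
  seg 3: up by d1 = 12 → (0, 189/4)
  seg 4: left by d3 = 15/4 → (-15/4, 189/4)
  seg 5: right by d2 = 5/3 → (-25/12, 189/4)

d5 = 3/4
d6 = -89/12
d7 = -119/4
d8 = 3/4
d9 = 36
d10 = 39/16
d11 = -589/4
endpoint = (-25/12, 189/4)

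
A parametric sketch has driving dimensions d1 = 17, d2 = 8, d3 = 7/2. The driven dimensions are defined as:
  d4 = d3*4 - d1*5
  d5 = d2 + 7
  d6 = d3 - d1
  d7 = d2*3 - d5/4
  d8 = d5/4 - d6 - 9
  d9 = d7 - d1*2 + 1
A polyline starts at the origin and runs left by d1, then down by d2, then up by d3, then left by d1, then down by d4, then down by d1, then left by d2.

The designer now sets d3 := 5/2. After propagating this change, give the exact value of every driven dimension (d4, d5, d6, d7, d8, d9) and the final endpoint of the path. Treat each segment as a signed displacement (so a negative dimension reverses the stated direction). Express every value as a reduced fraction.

Apply edit: d3 := 5/2
  d4 = d3*4 - d1*5 = -75
  d5 = d2 + 7 = 15
  d6 = d3 - d1 = -29/2
  d7 = d2*3 - d5/4 = 81/4
  d8 = d5/4 - d6 - 9 = 37/4
  d9 = d7 - d1*2 + 1 = -51/4
Walk from origin (0, 0):
  seg 1: left by d1 = 17 → (-17, 0)
  seg 2: down by d2 = 8 → (-17, -8)
  seg 3: up by d3 = 5/2 → (-17, -11/2)
  seg 4: left by d1 = 17 → (-34, -11/2)
  seg 5: down by d4 = -75 → (-34, 139/2)
  seg 6: down by d1 = 17 → (-34, 105/2)
  seg 7: left by d2 = 8 → (-42, 105/2)

d4 = -75
d5 = 15
d6 = -29/2
d7 = 81/4
d8 = 37/4
d9 = -51/4
endpoint = (-42, 105/2)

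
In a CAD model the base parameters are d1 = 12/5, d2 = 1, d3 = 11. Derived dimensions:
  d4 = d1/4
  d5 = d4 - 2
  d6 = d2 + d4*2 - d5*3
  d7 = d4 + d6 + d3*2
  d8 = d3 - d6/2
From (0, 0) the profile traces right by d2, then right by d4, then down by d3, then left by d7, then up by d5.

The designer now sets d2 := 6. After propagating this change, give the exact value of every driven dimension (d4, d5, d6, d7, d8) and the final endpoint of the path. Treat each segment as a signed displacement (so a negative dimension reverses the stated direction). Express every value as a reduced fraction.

d4 = 3/5
d5 = -7/5
d6 = 57/5
d7 = 34
d8 = 53/10
endpoint = (-137/5, -62/5)

Apply edit: d2 := 6
  d4 = d1/4 = 3/5
  d5 = d4 - 2 = -7/5
  d6 = d2 + d4*2 - d5*3 = 57/5
  d7 = d4 + d6 + d3*2 = 34
  d8 = d3 - d6/2 = 53/10
Walk from origin (0, 0):
  seg 1: right by d2 = 6 → (6, 0)
  seg 2: right by d4 = 3/5 → (33/5, 0)
  seg 3: down by d3 = 11 → (33/5, -11)
  seg 4: left by d7 = 34 → (-137/5, -11)
  seg 5: up by d5 = -7/5 → (-137/5, -62/5)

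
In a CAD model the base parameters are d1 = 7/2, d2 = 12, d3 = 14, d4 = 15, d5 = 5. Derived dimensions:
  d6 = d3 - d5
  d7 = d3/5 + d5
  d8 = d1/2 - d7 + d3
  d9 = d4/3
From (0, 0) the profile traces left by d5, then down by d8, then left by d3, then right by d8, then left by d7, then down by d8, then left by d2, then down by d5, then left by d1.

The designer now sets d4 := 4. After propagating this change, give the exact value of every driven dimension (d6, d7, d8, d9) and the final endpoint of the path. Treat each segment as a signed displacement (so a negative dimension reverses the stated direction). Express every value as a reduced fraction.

Apply edit: d4 := 4
  d6 = d3 - d5 = 9
  d7 = d3/5 + d5 = 39/5
  d8 = d1/2 - d7 + d3 = 159/20
  d9 = d4/3 = 4/3
Walk from origin (0, 0):
  seg 1: left by d5 = 5 → (-5, 0)
  seg 2: down by d8 = 159/20 → (-5, -159/20)
  seg 3: left by d3 = 14 → (-19, -159/20)
  seg 4: right by d8 = 159/20 → (-221/20, -159/20)
  seg 5: left by d7 = 39/5 → (-377/20, -159/20)
  seg 6: down by d8 = 159/20 → (-377/20, -159/10)
  seg 7: left by d2 = 12 → (-617/20, -159/10)
  seg 8: down by d5 = 5 → (-617/20, -209/10)
  seg 9: left by d1 = 7/2 → (-687/20, -209/10)

d6 = 9
d7 = 39/5
d8 = 159/20
d9 = 4/3
endpoint = (-687/20, -209/10)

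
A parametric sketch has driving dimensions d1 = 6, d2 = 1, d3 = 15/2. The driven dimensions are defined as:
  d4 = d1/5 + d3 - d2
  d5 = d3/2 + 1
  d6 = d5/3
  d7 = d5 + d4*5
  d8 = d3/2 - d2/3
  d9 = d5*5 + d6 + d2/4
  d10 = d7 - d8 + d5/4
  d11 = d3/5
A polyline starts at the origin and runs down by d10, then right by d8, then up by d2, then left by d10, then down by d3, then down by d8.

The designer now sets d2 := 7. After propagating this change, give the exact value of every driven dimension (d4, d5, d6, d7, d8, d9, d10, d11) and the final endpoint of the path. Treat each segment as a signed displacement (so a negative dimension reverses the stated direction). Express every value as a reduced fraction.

d4 = 17/10
d5 = 19/4
d6 = 19/12
d7 = 53/4
d8 = 17/12
d9 = 325/12
d10 = 625/48
d11 = 3/2
endpoint = (-557/48, -239/16)

Apply edit: d2 := 7
  d4 = d1/5 + d3 - d2 = 17/10
  d5 = d3/2 + 1 = 19/4
  d6 = d5/3 = 19/12
  d7 = d5 + d4*5 = 53/4
  d8 = d3/2 - d2/3 = 17/12
  d9 = d5*5 + d6 + d2/4 = 325/12
  d10 = d7 - d8 + d5/4 = 625/48
  d11 = d3/5 = 3/2
Walk from origin (0, 0):
  seg 1: down by d10 = 625/48 → (0, -625/48)
  seg 2: right by d8 = 17/12 → (17/12, -625/48)
  seg 3: up by d2 = 7 → (17/12, -289/48)
  seg 4: left by d10 = 625/48 → (-557/48, -289/48)
  seg 5: down by d3 = 15/2 → (-557/48, -649/48)
  seg 6: down by d8 = 17/12 → (-557/48, -239/16)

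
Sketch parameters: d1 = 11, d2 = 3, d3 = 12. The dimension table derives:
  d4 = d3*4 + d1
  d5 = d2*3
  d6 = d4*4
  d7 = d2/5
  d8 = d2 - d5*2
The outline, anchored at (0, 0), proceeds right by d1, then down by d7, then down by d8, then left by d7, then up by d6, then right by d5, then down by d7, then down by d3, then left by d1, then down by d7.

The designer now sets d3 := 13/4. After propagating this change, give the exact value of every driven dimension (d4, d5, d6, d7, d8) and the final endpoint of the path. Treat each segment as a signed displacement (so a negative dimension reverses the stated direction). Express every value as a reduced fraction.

Apply edit: d3 := 13/4
  d4 = d3*4 + d1 = 24
  d5 = d2*3 = 9
  d6 = d4*4 = 96
  d7 = d2/5 = 3/5
  d8 = d2 - d5*2 = -15
Walk from origin (0, 0):
  seg 1: right by d1 = 11 → (11, 0)
  seg 2: down by d7 = 3/5 → (11, -3/5)
  seg 3: down by d8 = -15 → (11, 72/5)
  seg 4: left by d7 = 3/5 → (52/5, 72/5)
  seg 5: up by d6 = 96 → (52/5, 552/5)
  seg 6: right by d5 = 9 → (97/5, 552/5)
  seg 7: down by d7 = 3/5 → (97/5, 549/5)
  seg 8: down by d3 = 13/4 → (97/5, 2131/20)
  seg 9: left by d1 = 11 → (42/5, 2131/20)
  seg 10: down by d7 = 3/5 → (42/5, 2119/20)

d4 = 24
d5 = 9
d6 = 96
d7 = 3/5
d8 = -15
endpoint = (42/5, 2119/20)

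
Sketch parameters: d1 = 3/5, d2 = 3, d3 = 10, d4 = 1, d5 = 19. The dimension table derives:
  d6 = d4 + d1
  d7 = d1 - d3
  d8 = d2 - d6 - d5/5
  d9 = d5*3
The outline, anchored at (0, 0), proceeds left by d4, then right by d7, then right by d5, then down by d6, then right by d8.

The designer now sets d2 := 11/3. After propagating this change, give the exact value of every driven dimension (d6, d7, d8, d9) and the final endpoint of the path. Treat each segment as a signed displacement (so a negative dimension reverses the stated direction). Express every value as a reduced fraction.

Apply edit: d2 := 11/3
  d6 = d4 + d1 = 8/5
  d7 = d1 - d3 = -47/5
  d8 = d2 - d6 - d5/5 = -26/15
  d9 = d5*3 = 57
Walk from origin (0, 0):
  seg 1: left by d4 = 1 → (-1, 0)
  seg 2: right by d7 = -47/5 → (-52/5, 0)
  seg 3: right by d5 = 19 → (43/5, 0)
  seg 4: down by d6 = 8/5 → (43/5, -8/5)
  seg 5: right by d8 = -26/15 → (103/15, -8/5)

d6 = 8/5
d7 = -47/5
d8 = -26/15
d9 = 57
endpoint = (103/15, -8/5)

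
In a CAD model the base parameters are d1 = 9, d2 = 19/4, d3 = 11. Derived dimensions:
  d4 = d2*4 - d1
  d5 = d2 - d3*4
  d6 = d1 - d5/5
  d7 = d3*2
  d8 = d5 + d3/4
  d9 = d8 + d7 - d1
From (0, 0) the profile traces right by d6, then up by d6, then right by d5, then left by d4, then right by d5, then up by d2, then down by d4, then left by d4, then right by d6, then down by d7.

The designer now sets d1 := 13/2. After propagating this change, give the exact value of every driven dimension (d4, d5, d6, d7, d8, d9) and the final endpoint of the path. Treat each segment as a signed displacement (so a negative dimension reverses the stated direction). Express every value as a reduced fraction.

Apply edit: d1 := 13/2
  d4 = d2*4 - d1 = 25/2
  d5 = d2 - d3*4 = -157/4
  d6 = d1 - d5/5 = 287/20
  d7 = d3*2 = 22
  d8 = d5 + d3/4 = -73/2
  d9 = d8 + d7 - d1 = -21
Walk from origin (0, 0):
  seg 1: right by d6 = 287/20 → (287/20, 0)
  seg 2: up by d6 = 287/20 → (287/20, 287/20)
  seg 3: right by d5 = -157/4 → (-249/10, 287/20)
  seg 4: left by d4 = 25/2 → (-187/5, 287/20)
  seg 5: right by d5 = -157/4 → (-1533/20, 287/20)
  seg 6: up by d2 = 19/4 → (-1533/20, 191/10)
  seg 7: down by d4 = 25/2 → (-1533/20, 33/5)
  seg 8: left by d4 = 25/2 → (-1783/20, 33/5)
  seg 9: right by d6 = 287/20 → (-374/5, 33/5)
  seg 10: down by d7 = 22 → (-374/5, -77/5)

d4 = 25/2
d5 = -157/4
d6 = 287/20
d7 = 22
d8 = -73/2
d9 = -21
endpoint = (-374/5, -77/5)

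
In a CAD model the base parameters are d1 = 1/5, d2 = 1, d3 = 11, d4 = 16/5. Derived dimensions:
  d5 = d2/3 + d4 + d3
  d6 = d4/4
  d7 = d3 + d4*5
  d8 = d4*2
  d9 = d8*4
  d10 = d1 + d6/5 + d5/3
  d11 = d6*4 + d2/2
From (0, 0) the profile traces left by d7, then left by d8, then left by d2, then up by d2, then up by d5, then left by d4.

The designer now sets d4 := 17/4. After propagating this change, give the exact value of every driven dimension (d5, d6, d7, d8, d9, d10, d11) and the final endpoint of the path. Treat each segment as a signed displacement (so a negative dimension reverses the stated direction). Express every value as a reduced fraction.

Apply edit: d4 := 17/4
  d5 = d2/3 + d4 + d3 = 187/12
  d6 = d4/4 = 17/16
  d7 = d3 + d4*5 = 129/4
  d8 = d4*2 = 17/2
  d9 = d8*4 = 34
  d10 = d1 + d6/5 + d5/3 = 4037/720
  d11 = d6*4 + d2/2 = 19/4
Walk from origin (0, 0):
  seg 1: left by d7 = 129/4 → (-129/4, 0)
  seg 2: left by d8 = 17/2 → (-163/4, 0)
  seg 3: left by d2 = 1 → (-167/4, 0)
  seg 4: up by d2 = 1 → (-167/4, 1)
  seg 5: up by d5 = 187/12 → (-167/4, 199/12)
  seg 6: left by d4 = 17/4 → (-46, 199/12)

d5 = 187/12
d6 = 17/16
d7 = 129/4
d8 = 17/2
d9 = 34
d10 = 4037/720
d11 = 19/4
endpoint = (-46, 199/12)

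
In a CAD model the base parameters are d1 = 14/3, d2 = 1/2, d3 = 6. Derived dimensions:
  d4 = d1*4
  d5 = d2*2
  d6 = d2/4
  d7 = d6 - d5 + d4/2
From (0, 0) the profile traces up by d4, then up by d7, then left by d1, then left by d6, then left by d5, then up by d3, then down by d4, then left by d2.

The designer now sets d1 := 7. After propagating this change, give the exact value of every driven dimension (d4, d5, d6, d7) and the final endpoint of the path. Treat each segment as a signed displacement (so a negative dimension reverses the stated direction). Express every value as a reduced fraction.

d4 = 28
d5 = 1
d6 = 1/8
d7 = 105/8
endpoint = (-69/8, 153/8)

Apply edit: d1 := 7
  d4 = d1*4 = 28
  d5 = d2*2 = 1
  d6 = d2/4 = 1/8
  d7 = d6 - d5 + d4/2 = 105/8
Walk from origin (0, 0):
  seg 1: up by d4 = 28 → (0, 28)
  seg 2: up by d7 = 105/8 → (0, 329/8)
  seg 3: left by d1 = 7 → (-7, 329/8)
  seg 4: left by d6 = 1/8 → (-57/8, 329/8)
  seg 5: left by d5 = 1 → (-65/8, 329/8)
  seg 6: up by d3 = 6 → (-65/8, 377/8)
  seg 7: down by d4 = 28 → (-65/8, 153/8)
  seg 8: left by d2 = 1/2 → (-69/8, 153/8)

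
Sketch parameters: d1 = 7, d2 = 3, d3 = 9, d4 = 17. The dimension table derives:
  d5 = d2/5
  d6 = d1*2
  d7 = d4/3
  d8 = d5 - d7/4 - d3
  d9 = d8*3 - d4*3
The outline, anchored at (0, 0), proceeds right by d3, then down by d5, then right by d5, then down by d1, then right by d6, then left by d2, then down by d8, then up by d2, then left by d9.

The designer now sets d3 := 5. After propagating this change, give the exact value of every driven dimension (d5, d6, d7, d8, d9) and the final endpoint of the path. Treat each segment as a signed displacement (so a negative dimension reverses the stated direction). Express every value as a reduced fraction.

Apply edit: d3 := 5
  d5 = d2/5 = 3/5
  d6 = d1*2 = 14
  d7 = d4/3 = 17/3
  d8 = d5 - d7/4 - d3 = -349/60
  d9 = d8*3 - d4*3 = -1369/20
Walk from origin (0, 0):
  seg 1: right by d3 = 5 → (5, 0)
  seg 2: down by d5 = 3/5 → (5, -3/5)
  seg 3: right by d5 = 3/5 → (28/5, -3/5)
  seg 4: down by d1 = 7 → (28/5, -38/5)
  seg 5: right by d6 = 14 → (98/5, -38/5)
  seg 6: left by d2 = 3 → (83/5, -38/5)
  seg 7: down by d8 = -349/60 → (83/5, -107/60)
  seg 8: up by d2 = 3 → (83/5, 73/60)
  seg 9: left by d9 = -1369/20 → (1701/20, 73/60)

d5 = 3/5
d6 = 14
d7 = 17/3
d8 = -349/60
d9 = -1369/20
endpoint = (1701/20, 73/60)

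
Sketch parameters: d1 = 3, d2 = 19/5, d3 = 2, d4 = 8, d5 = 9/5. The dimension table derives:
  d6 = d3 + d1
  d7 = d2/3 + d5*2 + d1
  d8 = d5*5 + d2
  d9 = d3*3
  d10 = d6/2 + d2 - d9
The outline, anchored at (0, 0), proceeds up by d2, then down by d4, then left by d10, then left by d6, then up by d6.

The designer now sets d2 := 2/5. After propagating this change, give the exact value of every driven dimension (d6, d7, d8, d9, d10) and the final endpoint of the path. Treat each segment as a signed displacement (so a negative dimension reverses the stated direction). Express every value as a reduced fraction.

d6 = 5
d7 = 101/15
d8 = 47/5
d9 = 6
d10 = -31/10
endpoint = (-19/10, -13/5)

Apply edit: d2 := 2/5
  d6 = d3 + d1 = 5
  d7 = d2/3 + d5*2 + d1 = 101/15
  d8 = d5*5 + d2 = 47/5
  d9 = d3*3 = 6
  d10 = d6/2 + d2 - d9 = -31/10
Walk from origin (0, 0):
  seg 1: up by d2 = 2/5 → (0, 2/5)
  seg 2: down by d4 = 8 → (0, -38/5)
  seg 3: left by d10 = -31/10 → (31/10, -38/5)
  seg 4: left by d6 = 5 → (-19/10, -38/5)
  seg 5: up by d6 = 5 → (-19/10, -13/5)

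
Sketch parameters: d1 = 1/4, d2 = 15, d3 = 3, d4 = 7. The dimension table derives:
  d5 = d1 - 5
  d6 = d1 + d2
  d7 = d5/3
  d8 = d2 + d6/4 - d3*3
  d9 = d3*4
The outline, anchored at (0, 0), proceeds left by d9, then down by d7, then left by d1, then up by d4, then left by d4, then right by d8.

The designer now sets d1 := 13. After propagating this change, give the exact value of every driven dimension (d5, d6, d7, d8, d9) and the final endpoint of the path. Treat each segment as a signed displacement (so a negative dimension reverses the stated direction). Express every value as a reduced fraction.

Apply edit: d1 := 13
  d5 = d1 - 5 = 8
  d6 = d1 + d2 = 28
  d7 = d5/3 = 8/3
  d8 = d2 + d6/4 - d3*3 = 13
  d9 = d3*4 = 12
Walk from origin (0, 0):
  seg 1: left by d9 = 12 → (-12, 0)
  seg 2: down by d7 = 8/3 → (-12, -8/3)
  seg 3: left by d1 = 13 → (-25, -8/3)
  seg 4: up by d4 = 7 → (-25, 13/3)
  seg 5: left by d4 = 7 → (-32, 13/3)
  seg 6: right by d8 = 13 → (-19, 13/3)

d5 = 8
d6 = 28
d7 = 8/3
d8 = 13
d9 = 12
endpoint = (-19, 13/3)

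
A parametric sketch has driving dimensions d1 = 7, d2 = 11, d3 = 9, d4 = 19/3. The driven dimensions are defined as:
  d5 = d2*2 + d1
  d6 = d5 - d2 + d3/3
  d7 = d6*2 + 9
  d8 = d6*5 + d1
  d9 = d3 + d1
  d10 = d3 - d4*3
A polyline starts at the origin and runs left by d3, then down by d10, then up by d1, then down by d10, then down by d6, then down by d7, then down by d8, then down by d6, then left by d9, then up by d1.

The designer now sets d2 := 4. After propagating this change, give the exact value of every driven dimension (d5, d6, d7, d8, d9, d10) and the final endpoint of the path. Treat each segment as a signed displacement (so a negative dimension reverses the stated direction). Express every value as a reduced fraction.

Apply edit: d2 := 4
  d5 = d2*2 + d1 = 15
  d6 = d5 - d2 + d3/3 = 14
  d7 = d6*2 + 9 = 37
  d8 = d6*5 + d1 = 77
  d9 = d3 + d1 = 16
  d10 = d3 - d4*3 = -10
Walk from origin (0, 0):
  seg 1: left by d3 = 9 → (-9, 0)
  seg 2: down by d10 = -10 → (-9, 10)
  seg 3: up by d1 = 7 → (-9, 17)
  seg 4: down by d10 = -10 → (-9, 27)
  seg 5: down by d6 = 14 → (-9, 13)
  seg 6: down by d7 = 37 → (-9, -24)
  seg 7: down by d8 = 77 → (-9, -101)
  seg 8: down by d6 = 14 → (-9, -115)
  seg 9: left by d9 = 16 → (-25, -115)
  seg 10: up by d1 = 7 → (-25, -108)

d5 = 15
d6 = 14
d7 = 37
d8 = 77
d9 = 16
d10 = -10
endpoint = (-25, -108)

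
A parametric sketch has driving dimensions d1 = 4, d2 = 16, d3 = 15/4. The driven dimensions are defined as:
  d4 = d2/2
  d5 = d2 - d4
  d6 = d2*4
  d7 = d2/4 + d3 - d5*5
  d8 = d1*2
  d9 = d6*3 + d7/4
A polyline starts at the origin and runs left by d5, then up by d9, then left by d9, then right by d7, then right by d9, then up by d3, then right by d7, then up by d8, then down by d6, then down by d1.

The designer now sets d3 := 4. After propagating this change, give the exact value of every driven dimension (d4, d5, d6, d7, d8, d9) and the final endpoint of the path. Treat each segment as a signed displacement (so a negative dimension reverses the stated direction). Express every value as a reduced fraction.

d4 = 8
d5 = 8
d6 = 64
d7 = -32
d8 = 8
d9 = 184
endpoint = (-72, 128)

Apply edit: d3 := 4
  d4 = d2/2 = 8
  d5 = d2 - d4 = 8
  d6 = d2*4 = 64
  d7 = d2/4 + d3 - d5*5 = -32
  d8 = d1*2 = 8
  d9 = d6*3 + d7/4 = 184
Walk from origin (0, 0):
  seg 1: left by d5 = 8 → (-8, 0)
  seg 2: up by d9 = 184 → (-8, 184)
  seg 3: left by d9 = 184 → (-192, 184)
  seg 4: right by d7 = -32 → (-224, 184)
  seg 5: right by d9 = 184 → (-40, 184)
  seg 6: up by d3 = 4 → (-40, 188)
  seg 7: right by d7 = -32 → (-72, 188)
  seg 8: up by d8 = 8 → (-72, 196)
  seg 9: down by d6 = 64 → (-72, 132)
  seg 10: down by d1 = 4 → (-72, 128)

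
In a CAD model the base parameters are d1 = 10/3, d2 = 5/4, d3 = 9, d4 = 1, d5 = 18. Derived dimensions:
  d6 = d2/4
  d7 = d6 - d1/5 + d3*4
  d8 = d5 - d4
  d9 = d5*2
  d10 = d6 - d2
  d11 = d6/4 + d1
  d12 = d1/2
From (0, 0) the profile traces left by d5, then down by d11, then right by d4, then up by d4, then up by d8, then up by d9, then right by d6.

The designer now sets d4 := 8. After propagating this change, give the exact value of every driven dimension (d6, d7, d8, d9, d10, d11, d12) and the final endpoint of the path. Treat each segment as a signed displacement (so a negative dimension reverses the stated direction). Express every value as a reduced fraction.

Apply edit: d4 := 8
  d6 = d2/4 = 5/16
  d7 = d6 - d1/5 + d3*4 = 1711/48
  d8 = d5 - d4 = 10
  d9 = d5*2 = 36
  d10 = d6 - d2 = -15/16
  d11 = d6/4 + d1 = 655/192
  d12 = d1/2 = 5/3
Walk from origin (0, 0):
  seg 1: left by d5 = 18 → (-18, 0)
  seg 2: down by d11 = 655/192 → (-18, -655/192)
  seg 3: right by d4 = 8 → (-10, -655/192)
  seg 4: up by d4 = 8 → (-10, 881/192)
  seg 5: up by d8 = 10 → (-10, 2801/192)
  seg 6: up by d9 = 36 → (-10, 9713/192)
  seg 7: right by d6 = 5/16 → (-155/16, 9713/192)

d6 = 5/16
d7 = 1711/48
d8 = 10
d9 = 36
d10 = -15/16
d11 = 655/192
d12 = 5/3
endpoint = (-155/16, 9713/192)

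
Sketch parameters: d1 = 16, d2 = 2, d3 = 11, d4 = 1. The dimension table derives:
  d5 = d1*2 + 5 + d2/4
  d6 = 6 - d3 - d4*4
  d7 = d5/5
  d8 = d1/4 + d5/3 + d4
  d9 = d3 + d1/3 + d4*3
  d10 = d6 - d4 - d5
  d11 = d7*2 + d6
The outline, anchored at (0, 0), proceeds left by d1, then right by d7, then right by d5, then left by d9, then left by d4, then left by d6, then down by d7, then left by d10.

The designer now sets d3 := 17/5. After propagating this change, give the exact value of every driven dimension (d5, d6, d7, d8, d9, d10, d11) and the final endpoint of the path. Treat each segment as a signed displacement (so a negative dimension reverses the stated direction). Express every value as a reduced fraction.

d5 = 75/2
d6 = -7/5
d7 = 15/2
d8 = 35/2
d9 = 176/15
d10 = -399/10
d11 = 68/5
endpoint = (1727/30, -15/2)

Apply edit: d3 := 17/5
  d5 = d1*2 + 5 + d2/4 = 75/2
  d6 = 6 - d3 - d4*4 = -7/5
  d7 = d5/5 = 15/2
  d8 = d1/4 + d5/3 + d4 = 35/2
  d9 = d3 + d1/3 + d4*3 = 176/15
  d10 = d6 - d4 - d5 = -399/10
  d11 = d7*2 + d6 = 68/5
Walk from origin (0, 0):
  seg 1: left by d1 = 16 → (-16, 0)
  seg 2: right by d7 = 15/2 → (-17/2, 0)
  seg 3: right by d5 = 75/2 → (29, 0)
  seg 4: left by d9 = 176/15 → (259/15, 0)
  seg 5: left by d4 = 1 → (244/15, 0)
  seg 6: left by d6 = -7/5 → (53/3, 0)
  seg 7: down by d7 = 15/2 → (53/3, -15/2)
  seg 8: left by d10 = -399/10 → (1727/30, -15/2)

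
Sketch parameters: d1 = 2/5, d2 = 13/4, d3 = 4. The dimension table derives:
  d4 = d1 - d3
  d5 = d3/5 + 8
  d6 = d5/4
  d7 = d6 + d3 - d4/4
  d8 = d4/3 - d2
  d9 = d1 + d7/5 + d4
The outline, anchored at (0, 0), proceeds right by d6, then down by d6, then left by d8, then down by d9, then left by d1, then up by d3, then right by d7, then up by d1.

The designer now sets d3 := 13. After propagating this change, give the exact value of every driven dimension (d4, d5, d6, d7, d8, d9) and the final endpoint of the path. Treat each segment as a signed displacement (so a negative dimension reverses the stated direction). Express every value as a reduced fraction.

Apply edit: d3 := 13
  d4 = d1 - d3 = -63/5
  d5 = d3/5 + 8 = 53/5
  d6 = d5/4 = 53/20
  d7 = d6 + d3 - d4/4 = 94/5
  d8 = d4/3 - d2 = -149/20
  d9 = d1 + d7/5 + d4 = -211/25
Walk from origin (0, 0):
  seg 1: right by d6 = 53/20 → (53/20, 0)
  seg 2: down by d6 = 53/20 → (53/20, -53/20)
  seg 3: left by d8 = -149/20 → (101/10, -53/20)
  seg 4: down by d9 = -211/25 → (101/10, 579/100)
  seg 5: left by d1 = 2/5 → (97/10, 579/100)
  seg 6: up by d3 = 13 → (97/10, 1879/100)
  seg 7: right by d7 = 94/5 → (57/2, 1879/100)
  seg 8: up by d1 = 2/5 → (57/2, 1919/100)

d4 = -63/5
d5 = 53/5
d6 = 53/20
d7 = 94/5
d8 = -149/20
d9 = -211/25
endpoint = (57/2, 1919/100)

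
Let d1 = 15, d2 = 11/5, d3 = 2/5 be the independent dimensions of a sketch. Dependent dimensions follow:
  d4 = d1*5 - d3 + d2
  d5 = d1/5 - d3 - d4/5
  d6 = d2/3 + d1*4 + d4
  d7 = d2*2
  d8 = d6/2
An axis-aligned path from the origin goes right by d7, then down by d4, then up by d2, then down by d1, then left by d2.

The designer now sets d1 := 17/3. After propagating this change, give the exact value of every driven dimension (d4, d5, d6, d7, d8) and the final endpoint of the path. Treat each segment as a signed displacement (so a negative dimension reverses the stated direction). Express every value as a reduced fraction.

Apply edit: d1 := 17/3
  d4 = d1*5 - d3 + d2 = 452/15
  d5 = d1/5 - d3 - d4/5 = -397/75
  d6 = d2/3 + d1*4 + d4 = 803/15
  d7 = d2*2 = 22/5
  d8 = d6/2 = 803/30
Walk from origin (0, 0):
  seg 1: right by d7 = 22/5 → (22/5, 0)
  seg 2: down by d4 = 452/15 → (22/5, -452/15)
  seg 3: up by d2 = 11/5 → (22/5, -419/15)
  seg 4: down by d1 = 17/3 → (22/5, -168/5)
  seg 5: left by d2 = 11/5 → (11/5, -168/5)

d4 = 452/15
d5 = -397/75
d6 = 803/15
d7 = 22/5
d8 = 803/30
endpoint = (11/5, -168/5)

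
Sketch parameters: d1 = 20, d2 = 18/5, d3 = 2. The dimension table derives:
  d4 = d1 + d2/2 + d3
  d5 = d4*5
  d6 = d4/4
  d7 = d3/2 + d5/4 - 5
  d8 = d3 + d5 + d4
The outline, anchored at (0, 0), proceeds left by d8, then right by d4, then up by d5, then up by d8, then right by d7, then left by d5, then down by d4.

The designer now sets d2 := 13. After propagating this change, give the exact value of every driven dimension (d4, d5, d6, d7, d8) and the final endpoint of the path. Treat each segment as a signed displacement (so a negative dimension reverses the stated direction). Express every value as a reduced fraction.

Apply edit: d2 := 13
  d4 = d1 + d2/2 + d3 = 57/2
  d5 = d4*5 = 285/2
  d6 = d4/4 = 57/8
  d7 = d3/2 + d5/4 - 5 = 253/8
  d8 = d3 + d5 + d4 = 173
Walk from origin (0, 0):
  seg 1: left by d8 = 173 → (-173, 0)
  seg 2: right by d4 = 57/2 → (-289/2, 0)
  seg 3: up by d5 = 285/2 → (-289/2, 285/2)
  seg 4: up by d8 = 173 → (-289/2, 631/2)
  seg 5: right by d7 = 253/8 → (-903/8, 631/2)
  seg 6: left by d5 = 285/2 → (-2043/8, 631/2)
  seg 7: down by d4 = 57/2 → (-2043/8, 287)

d4 = 57/2
d5 = 285/2
d6 = 57/8
d7 = 253/8
d8 = 173
endpoint = (-2043/8, 287)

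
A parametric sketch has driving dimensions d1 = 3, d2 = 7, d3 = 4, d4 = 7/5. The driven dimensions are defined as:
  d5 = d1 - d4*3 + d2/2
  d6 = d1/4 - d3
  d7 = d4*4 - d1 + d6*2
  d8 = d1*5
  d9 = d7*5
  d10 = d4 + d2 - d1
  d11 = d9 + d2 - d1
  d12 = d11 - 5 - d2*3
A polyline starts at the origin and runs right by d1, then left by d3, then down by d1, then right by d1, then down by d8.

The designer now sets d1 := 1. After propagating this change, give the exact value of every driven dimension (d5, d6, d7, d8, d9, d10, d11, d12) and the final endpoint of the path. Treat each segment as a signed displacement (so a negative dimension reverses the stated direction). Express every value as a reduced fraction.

d5 = 3/10
d6 = -15/4
d7 = -29/10
d8 = 5
d9 = -29/2
d10 = 37/5
d11 = -17/2
d12 = -69/2
endpoint = (-2, -6)

Apply edit: d1 := 1
  d5 = d1 - d4*3 + d2/2 = 3/10
  d6 = d1/4 - d3 = -15/4
  d7 = d4*4 - d1 + d6*2 = -29/10
  d8 = d1*5 = 5
  d9 = d7*5 = -29/2
  d10 = d4 + d2 - d1 = 37/5
  d11 = d9 + d2 - d1 = -17/2
  d12 = d11 - 5 - d2*3 = -69/2
Walk from origin (0, 0):
  seg 1: right by d1 = 1 → (1, 0)
  seg 2: left by d3 = 4 → (-3, 0)
  seg 3: down by d1 = 1 → (-3, -1)
  seg 4: right by d1 = 1 → (-2, -1)
  seg 5: down by d8 = 5 → (-2, -6)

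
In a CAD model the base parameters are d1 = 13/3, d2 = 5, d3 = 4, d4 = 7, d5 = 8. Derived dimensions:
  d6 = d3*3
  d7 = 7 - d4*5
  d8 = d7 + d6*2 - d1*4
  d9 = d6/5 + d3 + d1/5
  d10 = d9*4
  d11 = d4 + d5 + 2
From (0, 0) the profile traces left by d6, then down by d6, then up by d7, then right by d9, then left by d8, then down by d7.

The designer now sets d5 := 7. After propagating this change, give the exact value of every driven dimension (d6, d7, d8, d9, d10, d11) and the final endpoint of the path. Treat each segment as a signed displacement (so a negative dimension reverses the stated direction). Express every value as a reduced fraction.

d6 = 12
d7 = -28
d8 = -64/3
d9 = 109/15
d10 = 436/15
d11 = 16
endpoint = (83/5, -12)

Apply edit: d5 := 7
  d6 = d3*3 = 12
  d7 = 7 - d4*5 = -28
  d8 = d7 + d6*2 - d1*4 = -64/3
  d9 = d6/5 + d3 + d1/5 = 109/15
  d10 = d9*4 = 436/15
  d11 = d4 + d5 + 2 = 16
Walk from origin (0, 0):
  seg 1: left by d6 = 12 → (-12, 0)
  seg 2: down by d6 = 12 → (-12, -12)
  seg 3: up by d7 = -28 → (-12, -40)
  seg 4: right by d9 = 109/15 → (-71/15, -40)
  seg 5: left by d8 = -64/3 → (83/5, -40)
  seg 6: down by d7 = -28 → (83/5, -12)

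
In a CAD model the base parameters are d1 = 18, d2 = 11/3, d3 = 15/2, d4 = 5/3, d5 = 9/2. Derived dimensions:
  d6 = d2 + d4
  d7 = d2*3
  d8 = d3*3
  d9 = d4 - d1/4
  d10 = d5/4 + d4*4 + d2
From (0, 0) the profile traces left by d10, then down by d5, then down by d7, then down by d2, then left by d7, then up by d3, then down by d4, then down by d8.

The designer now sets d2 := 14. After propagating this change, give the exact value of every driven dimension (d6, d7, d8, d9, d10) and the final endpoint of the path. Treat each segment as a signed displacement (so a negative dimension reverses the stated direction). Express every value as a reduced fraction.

Apply edit: d2 := 14
  d6 = d2 + d4 = 47/3
  d7 = d2*3 = 42
  d8 = d3*3 = 45/2
  d9 = d4 - d1/4 = -17/6
  d10 = d5/4 + d4*4 + d2 = 523/24
Walk from origin (0, 0):
  seg 1: left by d10 = 523/24 → (-523/24, 0)
  seg 2: down by d5 = 9/2 → (-523/24, -9/2)
  seg 3: down by d7 = 42 → (-523/24, -93/2)
  seg 4: down by d2 = 14 → (-523/24, -121/2)
  seg 5: left by d7 = 42 → (-1531/24, -121/2)
  seg 6: up by d3 = 15/2 → (-1531/24, -53)
  seg 7: down by d4 = 5/3 → (-1531/24, -164/3)
  seg 8: down by d8 = 45/2 → (-1531/24, -463/6)

d6 = 47/3
d7 = 42
d8 = 45/2
d9 = -17/6
d10 = 523/24
endpoint = (-1531/24, -463/6)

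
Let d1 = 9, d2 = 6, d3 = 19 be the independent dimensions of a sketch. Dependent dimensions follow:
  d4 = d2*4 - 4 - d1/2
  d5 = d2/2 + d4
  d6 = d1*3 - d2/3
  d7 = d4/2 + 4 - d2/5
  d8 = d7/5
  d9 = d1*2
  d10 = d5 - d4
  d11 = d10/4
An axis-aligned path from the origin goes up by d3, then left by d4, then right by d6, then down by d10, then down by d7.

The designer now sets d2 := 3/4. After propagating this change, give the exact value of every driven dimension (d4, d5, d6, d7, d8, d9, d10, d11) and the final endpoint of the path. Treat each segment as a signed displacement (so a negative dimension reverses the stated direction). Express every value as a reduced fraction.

Apply edit: d2 := 3/4
  d4 = d2*4 - 4 - d1/2 = -11/2
  d5 = d2/2 + d4 = -41/8
  d6 = d1*3 - d2/3 = 107/4
  d7 = d4/2 + 4 - d2/5 = 11/10
  d8 = d7/5 = 11/50
  d9 = d1*2 = 18
  d10 = d5 - d4 = 3/8
  d11 = d10/4 = 3/32
Walk from origin (0, 0):
  seg 1: up by d3 = 19 → (0, 19)
  seg 2: left by d4 = -11/2 → (11/2, 19)
  seg 3: right by d6 = 107/4 → (129/4, 19)
  seg 4: down by d10 = 3/8 → (129/4, 149/8)
  seg 5: down by d7 = 11/10 → (129/4, 701/40)

d4 = -11/2
d5 = -41/8
d6 = 107/4
d7 = 11/10
d8 = 11/50
d9 = 18
d10 = 3/8
d11 = 3/32
endpoint = (129/4, 701/40)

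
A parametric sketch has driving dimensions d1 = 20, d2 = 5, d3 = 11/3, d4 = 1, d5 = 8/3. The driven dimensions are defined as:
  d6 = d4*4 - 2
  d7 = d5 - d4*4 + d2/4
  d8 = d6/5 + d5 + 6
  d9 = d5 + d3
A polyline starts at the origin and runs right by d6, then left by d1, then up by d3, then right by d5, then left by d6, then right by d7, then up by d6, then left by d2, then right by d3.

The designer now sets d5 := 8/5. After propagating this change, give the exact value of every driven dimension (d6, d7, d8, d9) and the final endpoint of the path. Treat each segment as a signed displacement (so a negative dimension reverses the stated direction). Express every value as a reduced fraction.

Apply edit: d5 := 8/5
  d6 = d4*4 - 2 = 2
  d7 = d5 - d4*4 + d2/4 = -23/20
  d8 = d6/5 + d5 + 6 = 8
  d9 = d5 + d3 = 79/15
Walk from origin (0, 0):
  seg 1: right by d6 = 2 → (2, 0)
  seg 2: left by d1 = 20 → (-18, 0)
  seg 3: up by d3 = 11/3 → (-18, 11/3)
  seg 4: right by d5 = 8/5 → (-82/5, 11/3)
  seg 5: left by d6 = 2 → (-92/5, 11/3)
  seg 6: right by d7 = -23/20 → (-391/20, 11/3)
  seg 7: up by d6 = 2 → (-391/20, 17/3)
  seg 8: left by d2 = 5 → (-491/20, 17/3)
  seg 9: right by d3 = 11/3 → (-1253/60, 17/3)

d6 = 2
d7 = -23/20
d8 = 8
d9 = 79/15
endpoint = (-1253/60, 17/3)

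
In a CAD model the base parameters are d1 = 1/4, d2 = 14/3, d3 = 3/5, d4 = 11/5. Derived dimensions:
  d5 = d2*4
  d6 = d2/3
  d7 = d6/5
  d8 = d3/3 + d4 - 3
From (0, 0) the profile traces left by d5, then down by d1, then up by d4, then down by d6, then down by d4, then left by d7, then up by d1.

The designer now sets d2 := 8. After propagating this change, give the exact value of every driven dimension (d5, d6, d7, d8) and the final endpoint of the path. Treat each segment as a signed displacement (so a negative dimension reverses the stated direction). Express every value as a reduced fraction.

d5 = 32
d6 = 8/3
d7 = 8/15
d8 = -3/5
endpoint = (-488/15, -8/3)

Apply edit: d2 := 8
  d5 = d2*4 = 32
  d6 = d2/3 = 8/3
  d7 = d6/5 = 8/15
  d8 = d3/3 + d4 - 3 = -3/5
Walk from origin (0, 0):
  seg 1: left by d5 = 32 → (-32, 0)
  seg 2: down by d1 = 1/4 → (-32, -1/4)
  seg 3: up by d4 = 11/5 → (-32, 39/20)
  seg 4: down by d6 = 8/3 → (-32, -43/60)
  seg 5: down by d4 = 11/5 → (-32, -35/12)
  seg 6: left by d7 = 8/15 → (-488/15, -35/12)
  seg 7: up by d1 = 1/4 → (-488/15, -8/3)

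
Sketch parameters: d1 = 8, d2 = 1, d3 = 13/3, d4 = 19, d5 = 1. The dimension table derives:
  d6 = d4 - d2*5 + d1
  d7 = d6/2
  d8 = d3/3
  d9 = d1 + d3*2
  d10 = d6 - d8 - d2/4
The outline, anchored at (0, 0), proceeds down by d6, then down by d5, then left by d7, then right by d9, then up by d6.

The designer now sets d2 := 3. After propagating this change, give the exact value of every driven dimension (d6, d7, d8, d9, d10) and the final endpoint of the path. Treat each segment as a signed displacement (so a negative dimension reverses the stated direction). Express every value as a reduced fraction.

d6 = 12
d7 = 6
d8 = 13/9
d9 = 50/3
d10 = 353/36
endpoint = (32/3, -1)

Apply edit: d2 := 3
  d6 = d4 - d2*5 + d1 = 12
  d7 = d6/2 = 6
  d8 = d3/3 = 13/9
  d9 = d1 + d3*2 = 50/3
  d10 = d6 - d8 - d2/4 = 353/36
Walk from origin (0, 0):
  seg 1: down by d6 = 12 → (0, -12)
  seg 2: down by d5 = 1 → (0, -13)
  seg 3: left by d7 = 6 → (-6, -13)
  seg 4: right by d9 = 50/3 → (32/3, -13)
  seg 5: up by d6 = 12 → (32/3, -1)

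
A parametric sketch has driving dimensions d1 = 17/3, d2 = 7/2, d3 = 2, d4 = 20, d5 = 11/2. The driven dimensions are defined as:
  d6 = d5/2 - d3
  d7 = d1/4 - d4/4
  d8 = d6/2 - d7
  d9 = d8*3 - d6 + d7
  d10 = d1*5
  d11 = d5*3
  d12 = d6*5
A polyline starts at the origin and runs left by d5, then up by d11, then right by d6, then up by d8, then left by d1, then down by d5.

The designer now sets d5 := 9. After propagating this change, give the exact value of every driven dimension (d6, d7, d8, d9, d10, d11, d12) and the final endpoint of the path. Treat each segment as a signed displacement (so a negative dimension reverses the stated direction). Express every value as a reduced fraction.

Apply edit: d5 := 9
  d6 = d5/2 - d3 = 5/2
  d7 = d1/4 - d4/4 = -43/12
  d8 = d6/2 - d7 = 29/6
  d9 = d8*3 - d6 + d7 = 101/12
  d10 = d1*5 = 85/3
  d11 = d5*3 = 27
  d12 = d6*5 = 25/2
Walk from origin (0, 0):
  seg 1: left by d5 = 9 → (-9, 0)
  seg 2: up by d11 = 27 → (-9, 27)
  seg 3: right by d6 = 5/2 → (-13/2, 27)
  seg 4: up by d8 = 29/6 → (-13/2, 191/6)
  seg 5: left by d1 = 17/3 → (-73/6, 191/6)
  seg 6: down by d5 = 9 → (-73/6, 137/6)

d6 = 5/2
d7 = -43/12
d8 = 29/6
d9 = 101/12
d10 = 85/3
d11 = 27
d12 = 25/2
endpoint = (-73/6, 137/6)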